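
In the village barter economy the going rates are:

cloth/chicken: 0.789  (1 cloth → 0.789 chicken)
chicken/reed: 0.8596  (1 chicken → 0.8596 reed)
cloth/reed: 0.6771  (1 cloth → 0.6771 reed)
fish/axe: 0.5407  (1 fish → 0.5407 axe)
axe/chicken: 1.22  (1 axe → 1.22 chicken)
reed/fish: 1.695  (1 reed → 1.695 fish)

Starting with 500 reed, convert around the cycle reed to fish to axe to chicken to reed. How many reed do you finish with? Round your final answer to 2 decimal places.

480.57

500 reed × 1.695 = 847.5 fish
847.5 fish × 0.5407 = 458.24325 axe
458.24325 axe × 1.22 = 559.056765 chicken
559.056765 chicken × 0.8596 = 480.565195194 reed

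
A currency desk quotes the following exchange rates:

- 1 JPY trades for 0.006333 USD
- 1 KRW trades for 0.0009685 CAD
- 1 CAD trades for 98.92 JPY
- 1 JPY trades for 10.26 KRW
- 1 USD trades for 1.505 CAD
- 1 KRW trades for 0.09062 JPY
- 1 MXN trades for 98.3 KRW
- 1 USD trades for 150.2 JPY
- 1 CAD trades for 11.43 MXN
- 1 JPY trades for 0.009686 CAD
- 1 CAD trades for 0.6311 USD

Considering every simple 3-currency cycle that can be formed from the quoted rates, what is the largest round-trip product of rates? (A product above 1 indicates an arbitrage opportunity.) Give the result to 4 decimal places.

CAD→MXN→KRW→CAD: 11.43 × 98.3 × 0.0009685 = 1.08818
JPY→KRW→CAD→JPY: 10.26 × 0.0009685 × 98.92 = 0.98295
JPY→USD→CAD→JPY: 0.006333 × 1.505 × 98.92 = 0.94282
JPY→CAD→USD→JPY: 0.009686 × 0.6311 × 150.2 = 0.91815
Maximum is CAD→MXN→KRW→CAD at 1.0882; arbitrage exists.

1.0882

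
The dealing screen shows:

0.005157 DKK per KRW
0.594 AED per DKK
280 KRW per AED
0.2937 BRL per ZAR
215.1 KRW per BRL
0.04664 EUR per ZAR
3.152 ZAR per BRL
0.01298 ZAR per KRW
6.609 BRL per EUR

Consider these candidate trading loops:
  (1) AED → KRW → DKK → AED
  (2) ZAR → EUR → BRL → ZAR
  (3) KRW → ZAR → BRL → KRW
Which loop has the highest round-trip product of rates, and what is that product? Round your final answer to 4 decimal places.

0.9716

(1) 280 × 0.005157 × 0.594 = 0.85771
(2) 0.04664 × 6.609 × 3.152 = 0.97158
(3) 0.01298 × 0.2937 × 215.1 = 0.82001
Highest is cycle (2) at 0.9716 (≤1, no arbitrage).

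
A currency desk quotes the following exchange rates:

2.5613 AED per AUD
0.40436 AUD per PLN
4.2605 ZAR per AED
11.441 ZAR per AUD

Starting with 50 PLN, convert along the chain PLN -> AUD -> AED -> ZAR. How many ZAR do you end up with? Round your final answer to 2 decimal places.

220.63

50 PLN × 0.40436 = 20.218 AUD
20.218 AUD × 2.5613 = 51.7843634 AED
51.7843634 AED × 4.2605 = 220.6272802657 ZAR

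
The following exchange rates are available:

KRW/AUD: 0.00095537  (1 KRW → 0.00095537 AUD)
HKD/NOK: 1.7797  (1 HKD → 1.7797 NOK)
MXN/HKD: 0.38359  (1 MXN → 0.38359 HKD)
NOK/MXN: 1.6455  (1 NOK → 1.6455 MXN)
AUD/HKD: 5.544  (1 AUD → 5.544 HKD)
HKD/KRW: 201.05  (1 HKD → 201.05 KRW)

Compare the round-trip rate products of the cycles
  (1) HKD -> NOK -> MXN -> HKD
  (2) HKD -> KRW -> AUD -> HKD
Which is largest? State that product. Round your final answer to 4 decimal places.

(1) 1.7797 × 1.6455 × 0.38359 = 1.12334
(2) 201.05 × 0.00095537 × 5.544 = 1.06488
Highest is cycle (1) at 1.1233 (>1, arbitrage).

1.1233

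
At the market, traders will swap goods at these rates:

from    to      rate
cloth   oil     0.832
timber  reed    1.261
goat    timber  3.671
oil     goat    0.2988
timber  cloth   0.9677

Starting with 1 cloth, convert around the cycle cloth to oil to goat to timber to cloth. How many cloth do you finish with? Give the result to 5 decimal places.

1 cloth × 0.832 = 0.832 oil
0.832 oil × 0.2988 = 0.2486016 goat
0.2486016 goat × 3.671 = 0.9126164736 timber
0.9126164736 timber × 0.9677 = 0.88313896150272 cloth

0.88314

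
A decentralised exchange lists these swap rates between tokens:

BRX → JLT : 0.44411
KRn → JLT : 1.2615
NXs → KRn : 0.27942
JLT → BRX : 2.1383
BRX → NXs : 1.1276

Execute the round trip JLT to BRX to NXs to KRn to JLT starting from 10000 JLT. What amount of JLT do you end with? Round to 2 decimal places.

10000 JLT × 2.1383 = 21383 BRX
21383 BRX × 1.1276 = 24111.4708 NXs
24111.4708 NXs × 0.27942 = 6737.227170936 KRn
6737.227170936 KRn × 1.2615 = 8499.012076135764 JLT

8499.01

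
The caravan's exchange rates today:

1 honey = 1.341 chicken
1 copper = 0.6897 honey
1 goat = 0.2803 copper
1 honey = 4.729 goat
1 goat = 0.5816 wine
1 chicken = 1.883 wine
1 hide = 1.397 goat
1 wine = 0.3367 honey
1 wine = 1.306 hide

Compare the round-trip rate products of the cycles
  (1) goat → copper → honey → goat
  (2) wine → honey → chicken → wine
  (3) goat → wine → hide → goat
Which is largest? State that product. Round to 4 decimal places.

(1) 0.2803 × 0.6897 × 4.729 = 0.91422
(2) 0.3367 × 1.341 × 1.883 = 0.85020
(3) 0.5816 × 1.306 × 1.397 = 1.06112
Highest is cycle (3) at 1.0611 (>1, arbitrage).

1.0611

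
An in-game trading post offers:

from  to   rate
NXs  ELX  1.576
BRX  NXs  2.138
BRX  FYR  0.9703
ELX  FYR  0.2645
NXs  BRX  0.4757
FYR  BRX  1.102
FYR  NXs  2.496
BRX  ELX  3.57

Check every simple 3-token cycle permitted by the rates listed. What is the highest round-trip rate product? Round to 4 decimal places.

FYR→NXs→BRX→FYR: 2.496 × 0.4757 × 0.9703 = 1.15208
FYR→BRX→ELX→FYR: 1.102 × 3.57 × 0.2645 = 1.04058
FYR→NXs→ELX→FYR: 2.496 × 1.576 × 0.2645 = 1.04046
Maximum is FYR→NXs→BRX→FYR at 1.1521; arbitrage exists.

1.1521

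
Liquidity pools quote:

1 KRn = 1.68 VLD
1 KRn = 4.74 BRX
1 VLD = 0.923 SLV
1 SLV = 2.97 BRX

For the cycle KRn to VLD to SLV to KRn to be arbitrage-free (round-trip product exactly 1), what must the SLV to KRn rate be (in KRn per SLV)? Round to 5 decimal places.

Known legs of the cycle: 1.68 × 0.923 = 1.55064
For no arbitrage the full-cycle product must be 1, so the missing rate is 1 / 1.55064 ≈ 0.6448950.

0.64490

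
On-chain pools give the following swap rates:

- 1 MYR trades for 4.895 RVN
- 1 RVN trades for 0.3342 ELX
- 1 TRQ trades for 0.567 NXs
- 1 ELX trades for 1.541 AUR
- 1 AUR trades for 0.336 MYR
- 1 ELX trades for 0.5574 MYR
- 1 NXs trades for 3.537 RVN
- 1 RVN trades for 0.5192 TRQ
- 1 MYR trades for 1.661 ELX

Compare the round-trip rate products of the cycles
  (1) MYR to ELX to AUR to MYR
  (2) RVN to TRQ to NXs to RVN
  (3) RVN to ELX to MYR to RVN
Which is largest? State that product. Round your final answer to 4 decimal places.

1.0412

(1) 1.661 × 1.541 × 0.336 = 0.86003
(2) 0.5192 × 0.567 × 3.537 = 1.04124
(3) 0.3342 × 0.5574 × 4.895 = 0.91186
Highest is cycle (2) at 1.0412 (>1, arbitrage).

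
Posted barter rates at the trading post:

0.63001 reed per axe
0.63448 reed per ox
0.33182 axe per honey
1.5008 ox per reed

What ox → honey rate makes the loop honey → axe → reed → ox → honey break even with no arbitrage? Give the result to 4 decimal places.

Known legs of the cycle: 0.33182 × 0.63001 × 1.5008 = 0.31374211723456
For no arbitrage the full-cycle product must be 1, so the missing rate is 1 / 0.31374211723456 ≈ 3.187331.

3.1873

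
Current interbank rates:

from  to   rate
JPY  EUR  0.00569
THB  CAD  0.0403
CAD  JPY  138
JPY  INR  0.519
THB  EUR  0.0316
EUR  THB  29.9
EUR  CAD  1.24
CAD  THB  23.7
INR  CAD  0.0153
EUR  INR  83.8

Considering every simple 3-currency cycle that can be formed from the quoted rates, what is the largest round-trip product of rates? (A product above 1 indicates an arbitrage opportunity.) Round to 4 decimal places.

1.0958

JPY→INR→CAD→JPY: 0.519 × 0.0153 × 138 = 1.09582
EUR→CAD→JPY→EUR: 1.24 × 138 × 0.00569 = 0.97367
EUR→CAD→THB→EUR: 1.24 × 23.7 × 0.0316 = 0.92866
Maximum is JPY→INR→CAD→JPY at 1.0958; arbitrage exists.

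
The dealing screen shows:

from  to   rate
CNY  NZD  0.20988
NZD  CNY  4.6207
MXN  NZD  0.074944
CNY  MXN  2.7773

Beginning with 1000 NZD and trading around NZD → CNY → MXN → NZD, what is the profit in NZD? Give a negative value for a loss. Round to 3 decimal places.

1000 NZD × 4.6207 = 4620.7 CNY
4620.7 CNY × 2.7773 = 12833.07011 MXN
12833.07011 MXN × 0.074944 = 961.76160632384 NZD
Net change: 961.76160632384 − 1000 = -38.23839367616 NZD

-38.238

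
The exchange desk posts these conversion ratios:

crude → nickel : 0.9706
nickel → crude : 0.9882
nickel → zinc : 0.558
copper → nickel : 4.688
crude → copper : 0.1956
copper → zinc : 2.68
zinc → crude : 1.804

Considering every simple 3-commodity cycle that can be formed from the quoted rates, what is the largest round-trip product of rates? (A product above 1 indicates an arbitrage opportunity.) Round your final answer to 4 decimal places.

zinc→crude→nickel→zinc: 1.804 × 0.9706 × 0.558 = 0.97704
copper→zinc→crude→copper: 2.68 × 1.804 × 0.1956 = 0.94567
copper→nickel→crude→copper: 4.688 × 0.9882 × 0.1956 = 0.90615
Maximum is zinc→crude→nickel→zinc at 0.9770; no arbitrage — every cycle loses value.

0.9770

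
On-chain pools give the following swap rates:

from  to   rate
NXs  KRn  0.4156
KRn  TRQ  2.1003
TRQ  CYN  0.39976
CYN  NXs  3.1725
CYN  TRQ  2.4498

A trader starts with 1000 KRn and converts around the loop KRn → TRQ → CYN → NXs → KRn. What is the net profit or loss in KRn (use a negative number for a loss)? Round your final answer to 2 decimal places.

1000 KRn × 2.1003 = 2100.3 TRQ
2100.3 TRQ × 0.39976 = 839.615928 CYN
839.615928 CYN × 3.1725 = 2663.68153158 NXs
2663.68153158 NXs × 0.4156 = 1107.026044524648 KRn
Net change: 1107.026044524648 − 1000 = 107.026044524648 KRn

107.03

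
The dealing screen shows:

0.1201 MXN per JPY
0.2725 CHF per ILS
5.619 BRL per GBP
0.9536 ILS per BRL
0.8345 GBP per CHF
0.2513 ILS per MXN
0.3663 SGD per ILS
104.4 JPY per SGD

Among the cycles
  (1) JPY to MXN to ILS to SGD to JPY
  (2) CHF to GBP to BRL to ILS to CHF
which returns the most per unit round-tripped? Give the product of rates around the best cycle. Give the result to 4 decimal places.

(1) 0.1201 × 0.2513 × 0.3663 × 104.4 = 1.15418
(2) 0.8345 × 5.619 × 0.9536 × 0.2725 = 1.21848
Highest is cycle (2) at 1.2185 (>1, arbitrage).

1.2185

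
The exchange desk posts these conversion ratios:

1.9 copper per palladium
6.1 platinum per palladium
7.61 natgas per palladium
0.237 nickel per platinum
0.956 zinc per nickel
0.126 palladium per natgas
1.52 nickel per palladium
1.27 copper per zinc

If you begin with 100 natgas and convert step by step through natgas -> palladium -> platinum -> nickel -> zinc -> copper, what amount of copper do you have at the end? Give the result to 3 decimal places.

100 natgas × 0.126 = 12.6 palladium
12.6 palladium × 6.1 = 76.86 platinum
76.86 platinum × 0.237 = 18.21582 nickel
18.21582 nickel × 0.956 = 17.41432392 zinc
17.41432392 zinc × 1.27 = 22.1161913784 copper

22.116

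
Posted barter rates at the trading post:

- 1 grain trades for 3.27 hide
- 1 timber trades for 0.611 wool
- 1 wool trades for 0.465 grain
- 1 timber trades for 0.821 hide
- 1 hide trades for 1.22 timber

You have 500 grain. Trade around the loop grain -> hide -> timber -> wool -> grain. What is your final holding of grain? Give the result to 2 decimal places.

500 grain × 3.27 = 1635 hide
1635 hide × 1.22 = 1994.7 timber
1994.7 timber × 0.611 = 1218.7617 wool
1218.7617 wool × 0.465 = 566.7241905 grain

566.72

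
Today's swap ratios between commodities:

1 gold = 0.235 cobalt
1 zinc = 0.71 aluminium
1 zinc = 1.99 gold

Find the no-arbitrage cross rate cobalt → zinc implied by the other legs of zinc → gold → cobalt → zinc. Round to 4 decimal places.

2.1384

Known legs of the cycle: 1.99 × 0.235 = 0.46765
For no arbitrage the full-cycle product must be 1, so the missing rate is 1 / 0.46765 ≈ 2.138351.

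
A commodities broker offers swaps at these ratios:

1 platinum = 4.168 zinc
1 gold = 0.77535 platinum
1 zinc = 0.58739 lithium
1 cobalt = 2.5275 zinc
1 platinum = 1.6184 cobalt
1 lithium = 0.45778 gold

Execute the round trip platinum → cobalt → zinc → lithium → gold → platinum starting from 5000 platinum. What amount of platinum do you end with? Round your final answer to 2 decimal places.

5000 platinum × 1.6184 = 8092 cobalt
8092 cobalt × 2.5275 = 20452.53 zinc
20452.53 zinc × 0.58739 = 12013.6115967 lithium
12013.6115967 lithium × 0.45778 = 5499.591116737326 gold
5499.591116737326 gold × 0.77535 = 4264.1079723622857141 platinum

4264.11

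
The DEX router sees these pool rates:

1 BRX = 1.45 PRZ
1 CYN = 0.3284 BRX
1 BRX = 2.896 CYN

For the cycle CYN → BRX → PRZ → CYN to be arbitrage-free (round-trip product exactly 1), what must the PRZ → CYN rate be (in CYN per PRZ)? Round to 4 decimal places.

2.1000

Known legs of the cycle: 0.3284 × 1.45 = 0.47618
For no arbitrage the full-cycle product must be 1, so the missing rate is 1 / 0.47618 ≈ 2.100046.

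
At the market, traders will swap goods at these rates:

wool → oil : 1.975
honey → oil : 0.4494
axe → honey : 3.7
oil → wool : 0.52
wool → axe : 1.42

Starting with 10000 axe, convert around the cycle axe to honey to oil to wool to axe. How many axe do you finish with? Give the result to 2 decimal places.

10000 axe × 3.7 = 37000 honey
37000 honey × 0.4494 = 16627.8 oil
16627.8 oil × 0.52 = 8646.456 wool
8646.456 wool × 1.42 = 12277.96752 axe

12277.97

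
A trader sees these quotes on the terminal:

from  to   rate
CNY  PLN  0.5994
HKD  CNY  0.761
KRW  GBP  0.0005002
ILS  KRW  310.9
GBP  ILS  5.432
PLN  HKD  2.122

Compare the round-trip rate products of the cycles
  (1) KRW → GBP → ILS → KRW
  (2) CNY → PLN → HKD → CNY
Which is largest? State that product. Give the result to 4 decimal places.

0.9679

(1) 0.0005002 × 5.432 × 310.9 = 0.84474
(2) 0.5994 × 2.122 × 0.761 = 0.96794
Highest is cycle (2) at 0.9679 (≤1, no arbitrage).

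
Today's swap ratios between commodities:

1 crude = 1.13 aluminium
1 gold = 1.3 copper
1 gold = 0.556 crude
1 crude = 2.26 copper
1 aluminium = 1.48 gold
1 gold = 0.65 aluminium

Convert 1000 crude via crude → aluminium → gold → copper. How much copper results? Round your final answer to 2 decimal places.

2174.12

1000 crude × 1.13 = 1130 aluminium
1130 aluminium × 1.48 = 1672.4 gold
1672.4 gold × 1.3 = 2174.12 copper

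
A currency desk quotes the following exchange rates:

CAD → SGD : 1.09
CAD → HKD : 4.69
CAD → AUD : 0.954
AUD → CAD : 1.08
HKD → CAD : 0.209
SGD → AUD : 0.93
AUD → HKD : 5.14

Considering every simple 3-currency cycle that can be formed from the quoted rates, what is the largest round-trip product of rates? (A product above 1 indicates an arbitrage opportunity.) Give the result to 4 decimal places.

CAD→SGD→AUD→CAD: 1.09 × 0.93 × 1.08 = 1.09480
CAD→AUD→HKD→CAD: 0.954 × 5.14 × 0.209 = 1.02484
Maximum is CAD→SGD→AUD→CAD at 1.0948; arbitrage exists.

1.0948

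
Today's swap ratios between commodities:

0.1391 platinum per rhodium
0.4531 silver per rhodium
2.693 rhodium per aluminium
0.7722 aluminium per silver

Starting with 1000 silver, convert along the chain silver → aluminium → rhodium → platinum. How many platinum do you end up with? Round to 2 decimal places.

1000 silver × 0.7722 = 772.2 aluminium
772.2 aluminium × 2.693 = 2079.5346 rhodium
2079.5346 rhodium × 0.1391 = 289.26326286 platinum

289.26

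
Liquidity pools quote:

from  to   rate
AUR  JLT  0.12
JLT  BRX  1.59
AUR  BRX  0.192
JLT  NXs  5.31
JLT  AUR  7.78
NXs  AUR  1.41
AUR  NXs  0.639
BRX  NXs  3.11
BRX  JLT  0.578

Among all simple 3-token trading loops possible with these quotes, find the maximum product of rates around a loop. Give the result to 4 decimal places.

JLT→NXs→AUR→JLT: 5.31 × 1.41 × 0.12 = 0.89845
JLT→AUR→BRX→JLT: 7.78 × 0.192 × 0.578 = 0.86339
BRX→NXs→AUR→BRX: 3.11 × 1.41 × 0.192 = 0.84194
Maximum is JLT→NXs→AUR→JLT at 0.8985; no arbitrage — every cycle loses value.

0.8985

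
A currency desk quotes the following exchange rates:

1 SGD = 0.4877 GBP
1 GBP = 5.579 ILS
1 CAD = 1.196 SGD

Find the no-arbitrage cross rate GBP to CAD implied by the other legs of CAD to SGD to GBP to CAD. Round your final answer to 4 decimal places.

Known legs of the cycle: 1.196 × 0.4877 = 0.5832892
For no arbitrage the full-cycle product must be 1, so the missing rate is 1 / 0.5832892 ≈ 1.714415.

1.7144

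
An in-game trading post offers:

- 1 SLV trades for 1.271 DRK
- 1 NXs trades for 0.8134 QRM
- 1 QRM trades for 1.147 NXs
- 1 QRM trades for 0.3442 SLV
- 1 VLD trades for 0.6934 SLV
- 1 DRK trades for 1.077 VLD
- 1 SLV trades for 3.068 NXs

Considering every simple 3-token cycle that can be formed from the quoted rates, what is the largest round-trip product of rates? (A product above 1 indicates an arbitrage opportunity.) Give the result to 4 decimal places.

0.9492

SLV→DRK→VLD→SLV: 1.271 × 1.077 × 0.6934 = 0.94917
QRM→SLV→NXs→QRM: 0.3442 × 3.068 × 0.8134 = 0.85895
Maximum is SLV→DRK→VLD→SLV at 0.9492; no arbitrage — every cycle loses value.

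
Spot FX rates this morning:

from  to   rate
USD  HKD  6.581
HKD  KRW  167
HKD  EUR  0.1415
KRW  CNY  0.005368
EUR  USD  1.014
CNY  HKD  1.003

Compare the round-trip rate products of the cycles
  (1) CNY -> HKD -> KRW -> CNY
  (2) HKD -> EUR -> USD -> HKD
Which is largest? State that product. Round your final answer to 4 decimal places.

0.9442

(1) 1.003 × 167 × 0.005368 = 0.89915
(2) 0.1415 × 1.014 × 6.581 = 0.94425
Highest is cycle (2) at 0.9442 (≤1, no arbitrage).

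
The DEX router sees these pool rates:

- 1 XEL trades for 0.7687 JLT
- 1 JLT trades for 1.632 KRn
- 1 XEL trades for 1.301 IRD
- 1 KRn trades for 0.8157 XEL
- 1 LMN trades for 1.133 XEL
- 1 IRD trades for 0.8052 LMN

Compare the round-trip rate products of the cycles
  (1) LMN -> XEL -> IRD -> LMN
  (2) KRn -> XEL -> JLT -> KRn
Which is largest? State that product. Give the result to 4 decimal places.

(1) 1.133 × 1.301 × 0.8052 = 1.18689
(2) 0.8157 × 0.7687 × 1.632 = 1.02331
Highest is cycle (1) at 1.1869 (>1, arbitrage).

1.1869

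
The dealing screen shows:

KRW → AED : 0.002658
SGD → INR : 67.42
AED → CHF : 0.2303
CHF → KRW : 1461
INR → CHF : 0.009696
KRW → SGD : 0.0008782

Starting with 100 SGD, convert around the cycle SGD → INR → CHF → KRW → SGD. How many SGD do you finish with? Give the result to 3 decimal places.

100 SGD × 67.42 = 6742 INR
6742 INR × 0.009696 = 65.370432 CHF
65.370432 CHF × 1461 = 95506.201152 KRW
95506.201152 KRW × 0.0008782 = 83.8735458516864 SGD

83.874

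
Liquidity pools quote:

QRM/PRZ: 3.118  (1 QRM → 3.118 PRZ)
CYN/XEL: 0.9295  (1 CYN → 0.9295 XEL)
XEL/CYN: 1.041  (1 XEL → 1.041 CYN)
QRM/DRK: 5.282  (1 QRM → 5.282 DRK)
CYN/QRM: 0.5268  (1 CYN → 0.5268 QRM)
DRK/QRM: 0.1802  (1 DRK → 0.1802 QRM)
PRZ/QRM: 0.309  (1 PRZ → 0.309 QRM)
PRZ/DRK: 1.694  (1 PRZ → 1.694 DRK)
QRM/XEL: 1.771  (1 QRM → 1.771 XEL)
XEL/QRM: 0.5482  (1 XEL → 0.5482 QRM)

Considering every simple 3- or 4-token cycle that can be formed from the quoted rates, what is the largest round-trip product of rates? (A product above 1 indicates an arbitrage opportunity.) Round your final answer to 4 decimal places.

QRM→XEL→CYN→QRM: 1.771 × 1.041 × 0.5268 = 0.97121
DRK→QRM→PRZ→DRK: 0.1802 × 3.118 × 1.694 = 0.95180
Maximum is QRM→XEL→CYN→QRM at 0.9712; no arbitrage — every cycle loses value.

0.9712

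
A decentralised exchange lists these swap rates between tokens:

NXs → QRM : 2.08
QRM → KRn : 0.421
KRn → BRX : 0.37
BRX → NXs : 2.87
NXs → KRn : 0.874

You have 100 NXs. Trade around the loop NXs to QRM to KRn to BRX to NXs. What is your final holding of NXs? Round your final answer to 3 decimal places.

100 NXs × 2.08 = 208 QRM
208 QRM × 0.421 = 87.568 KRn
87.568 KRn × 0.37 = 32.40016 BRX
32.40016 BRX × 2.87 = 92.9884592 NXs

92.988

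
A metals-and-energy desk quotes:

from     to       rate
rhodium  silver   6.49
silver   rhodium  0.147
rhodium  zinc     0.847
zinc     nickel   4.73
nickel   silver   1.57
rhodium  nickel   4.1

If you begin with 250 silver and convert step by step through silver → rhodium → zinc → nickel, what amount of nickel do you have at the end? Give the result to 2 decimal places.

147.23

250 silver × 0.147 = 36.75 rhodium
36.75 rhodium × 0.847 = 31.12725 zinc
31.12725 zinc × 4.73 = 147.2318925 nickel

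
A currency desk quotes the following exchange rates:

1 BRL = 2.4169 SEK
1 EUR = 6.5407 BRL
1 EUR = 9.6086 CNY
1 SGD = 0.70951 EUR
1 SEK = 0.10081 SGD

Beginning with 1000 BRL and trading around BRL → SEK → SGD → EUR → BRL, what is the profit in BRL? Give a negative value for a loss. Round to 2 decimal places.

130.69

1000 BRL × 2.4169 = 2416.9 SEK
2416.9 SEK × 0.10081 = 243.647689 SGD
243.647689 SGD × 0.70951 = 172.87047182239 EUR
172.87047182239 EUR × 6.5407 = 1130.693895048706273 BRL
Net change: 1130.693895048706273 − 1000 = 130.693895048706273 BRL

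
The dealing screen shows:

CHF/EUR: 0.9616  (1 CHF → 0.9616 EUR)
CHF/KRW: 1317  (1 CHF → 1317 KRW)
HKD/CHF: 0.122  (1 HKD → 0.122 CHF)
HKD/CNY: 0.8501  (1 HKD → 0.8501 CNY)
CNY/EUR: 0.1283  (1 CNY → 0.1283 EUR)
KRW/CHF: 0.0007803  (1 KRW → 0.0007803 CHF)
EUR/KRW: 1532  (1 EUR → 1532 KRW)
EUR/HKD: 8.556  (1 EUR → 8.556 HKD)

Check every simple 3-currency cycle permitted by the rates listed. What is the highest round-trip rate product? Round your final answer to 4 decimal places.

1.1495

CHF→EUR→KRW→CHF: 0.9616 × 1532 × 0.0007803 = 1.14952
HKD→CHF→EUR→HKD: 0.122 × 0.9616 × 8.556 = 1.00375
HKD→CNY→EUR→HKD: 0.8501 × 0.1283 × 8.556 = 0.93318
Maximum is CHF→EUR→KRW→CHF at 1.1495; arbitrage exists.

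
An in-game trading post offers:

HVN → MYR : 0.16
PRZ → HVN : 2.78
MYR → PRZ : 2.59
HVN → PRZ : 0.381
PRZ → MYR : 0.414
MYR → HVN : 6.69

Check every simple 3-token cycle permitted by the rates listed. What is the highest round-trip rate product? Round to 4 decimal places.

1.1520

MYR→PRZ→HVN→MYR: 2.59 × 2.78 × 0.16 = 1.15203
MYR→HVN→PRZ→MYR: 6.69 × 0.381 × 0.414 = 1.05524
Maximum is MYR→PRZ→HVN→MYR at 1.1520; arbitrage exists.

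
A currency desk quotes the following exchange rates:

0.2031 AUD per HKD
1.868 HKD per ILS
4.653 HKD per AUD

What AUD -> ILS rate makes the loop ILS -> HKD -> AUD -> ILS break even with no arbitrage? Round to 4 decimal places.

2.6358

Known legs of the cycle: 1.868 × 0.2031 = 0.3793908
For no arbitrage the full-cycle product must be 1, so the missing rate is 1 / 0.3793908 ≈ 2.635805.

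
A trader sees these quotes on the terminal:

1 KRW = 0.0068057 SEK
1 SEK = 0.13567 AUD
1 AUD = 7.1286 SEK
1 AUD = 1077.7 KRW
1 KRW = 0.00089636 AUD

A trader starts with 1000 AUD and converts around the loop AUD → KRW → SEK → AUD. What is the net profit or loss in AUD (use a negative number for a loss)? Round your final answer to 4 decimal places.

1000 AUD × 1077.7 = 1077700 KRW
1077700 KRW × 0.0068057 = 7334.50289 SEK
7334.50289 SEK × 0.13567 = 995.0720070863 AUD
Net change: 995.0720070863 − 1000 = -4.9279929137 AUD

-4.9280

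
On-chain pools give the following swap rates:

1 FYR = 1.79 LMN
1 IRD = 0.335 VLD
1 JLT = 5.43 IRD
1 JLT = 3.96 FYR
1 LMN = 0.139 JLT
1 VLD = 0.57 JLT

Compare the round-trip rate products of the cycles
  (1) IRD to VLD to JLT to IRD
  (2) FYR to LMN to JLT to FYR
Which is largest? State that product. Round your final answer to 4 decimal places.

(1) 0.335 × 0.57 × 5.43 = 1.03686
(2) 1.79 × 0.139 × 3.96 = 0.98529
Highest is cycle (1) at 1.0369 (>1, arbitrage).

1.0369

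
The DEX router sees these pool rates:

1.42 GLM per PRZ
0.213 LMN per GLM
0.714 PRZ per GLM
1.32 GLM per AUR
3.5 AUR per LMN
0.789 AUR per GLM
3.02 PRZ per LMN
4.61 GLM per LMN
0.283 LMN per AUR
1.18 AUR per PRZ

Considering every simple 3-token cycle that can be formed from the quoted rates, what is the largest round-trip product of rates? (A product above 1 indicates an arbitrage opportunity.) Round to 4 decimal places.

PRZ→AUR→GLM→PRZ: 1.18 × 1.32 × 0.714 = 1.11213
LMN→GLM→AUR→LMN: 4.61 × 0.789 × 0.283 = 1.02935
LMN→PRZ→AUR→LMN: 3.02 × 1.18 × 0.283 = 1.00850
LMN→AUR→GLM→LMN: 3.5 × 1.32 × 0.213 = 0.98406
LMN→PRZ→GLM→LMN: 3.02 × 1.42 × 0.213 = 0.91343
Maximum is PRZ→AUR→GLM→PRZ at 1.1121; arbitrage exists.

1.1121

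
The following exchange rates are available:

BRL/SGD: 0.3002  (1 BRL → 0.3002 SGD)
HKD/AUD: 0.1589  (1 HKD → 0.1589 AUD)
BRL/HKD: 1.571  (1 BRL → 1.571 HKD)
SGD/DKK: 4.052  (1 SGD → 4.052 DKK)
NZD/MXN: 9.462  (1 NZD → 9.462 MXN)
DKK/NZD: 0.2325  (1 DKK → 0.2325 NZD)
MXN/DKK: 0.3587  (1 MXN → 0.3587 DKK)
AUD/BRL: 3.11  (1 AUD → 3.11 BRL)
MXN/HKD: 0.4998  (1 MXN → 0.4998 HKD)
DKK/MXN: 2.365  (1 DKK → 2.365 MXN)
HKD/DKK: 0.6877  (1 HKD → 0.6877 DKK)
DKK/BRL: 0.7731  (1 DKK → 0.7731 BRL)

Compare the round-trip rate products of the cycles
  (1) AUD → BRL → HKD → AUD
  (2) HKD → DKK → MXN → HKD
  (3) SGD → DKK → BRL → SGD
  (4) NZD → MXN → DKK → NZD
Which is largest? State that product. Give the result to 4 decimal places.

0.9404

(1) 3.11 × 1.571 × 0.1589 = 0.77636
(2) 0.6877 × 2.365 × 0.4998 = 0.81288
(3) 4.052 × 0.7731 × 0.3002 = 0.94041
(4) 9.462 × 0.3587 × 0.2325 = 0.78911
Highest is cycle (3) at 0.9404 (≤1, no arbitrage).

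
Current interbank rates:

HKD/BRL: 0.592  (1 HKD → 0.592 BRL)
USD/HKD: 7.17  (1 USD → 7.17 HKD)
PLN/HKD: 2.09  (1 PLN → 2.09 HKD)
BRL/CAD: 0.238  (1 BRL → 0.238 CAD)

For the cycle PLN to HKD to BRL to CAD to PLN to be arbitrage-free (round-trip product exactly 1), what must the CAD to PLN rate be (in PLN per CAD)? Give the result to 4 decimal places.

Known legs of the cycle: 2.09 × 0.592 × 0.238 = 0.29447264
For no arbitrage the full-cycle product must be 1, so the missing rate is 1 / 0.29447264 ≈ 3.395901.

3.3959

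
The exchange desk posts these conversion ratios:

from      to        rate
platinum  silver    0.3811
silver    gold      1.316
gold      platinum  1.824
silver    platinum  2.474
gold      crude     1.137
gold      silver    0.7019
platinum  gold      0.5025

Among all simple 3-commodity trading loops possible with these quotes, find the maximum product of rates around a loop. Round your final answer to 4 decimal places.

gold→platinum→silver→gold: 1.824 × 0.3811 × 1.316 = 0.91479
gold→silver→platinum→gold: 0.7019 × 2.474 × 0.5025 = 0.87259
Maximum is gold→platinum→silver→gold at 0.9148; no arbitrage — every cycle loses value.

0.9148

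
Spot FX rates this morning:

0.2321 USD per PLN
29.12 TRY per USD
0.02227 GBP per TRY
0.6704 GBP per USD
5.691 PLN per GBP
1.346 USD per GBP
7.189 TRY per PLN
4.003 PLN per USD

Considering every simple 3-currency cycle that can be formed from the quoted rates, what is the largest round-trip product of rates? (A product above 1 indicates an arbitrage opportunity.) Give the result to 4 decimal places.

TRY→GBP→PLN→TRY: 0.02227 × 5.691 × 7.189 = 0.91112
USD→GBP→PLN→USD: 0.6704 × 5.691 × 0.2321 = 0.88552
TRY→GBP→USD→TRY: 0.02227 × 1.346 × 29.12 = 0.87288
Maximum is TRY→GBP→PLN→TRY at 0.9111; no arbitrage — every cycle loses value.

0.9111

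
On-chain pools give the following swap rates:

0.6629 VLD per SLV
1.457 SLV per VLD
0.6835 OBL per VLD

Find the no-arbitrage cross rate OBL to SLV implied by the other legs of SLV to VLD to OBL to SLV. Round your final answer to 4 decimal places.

Known legs of the cycle: 0.6629 × 0.6835 = 0.45309215
For no arbitrage the full-cycle product must be 1, so the missing rate is 1 / 0.45309215 ≈ 2.207057.

2.2071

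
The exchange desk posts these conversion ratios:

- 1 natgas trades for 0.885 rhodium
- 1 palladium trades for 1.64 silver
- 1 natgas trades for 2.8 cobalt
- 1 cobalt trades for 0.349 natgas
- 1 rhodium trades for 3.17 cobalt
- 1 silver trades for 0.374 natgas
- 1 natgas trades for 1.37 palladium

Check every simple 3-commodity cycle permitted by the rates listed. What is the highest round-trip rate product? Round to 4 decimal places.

0.9791

natgas→rhodium→cobalt→natgas: 0.885 × 3.17 × 0.349 = 0.97910
natgas→palladium→silver→natgas: 1.37 × 1.64 × 0.374 = 0.84030
Maximum is natgas→rhodium→cobalt→natgas at 0.9791; no arbitrage — every cycle loses value.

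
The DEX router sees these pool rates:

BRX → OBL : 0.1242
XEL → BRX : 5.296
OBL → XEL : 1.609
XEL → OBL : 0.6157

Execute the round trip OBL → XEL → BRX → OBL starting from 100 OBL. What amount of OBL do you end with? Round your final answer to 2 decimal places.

105.83

100 OBL × 1.609 = 160.9 XEL
160.9 XEL × 5.296 = 852.1264 BRX
852.1264 BRX × 0.1242 = 105.83409888 OBL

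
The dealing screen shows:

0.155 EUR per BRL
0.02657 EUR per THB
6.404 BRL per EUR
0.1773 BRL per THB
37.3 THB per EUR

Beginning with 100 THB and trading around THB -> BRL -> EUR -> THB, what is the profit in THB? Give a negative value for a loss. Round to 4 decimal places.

100 THB × 0.1773 = 17.73 BRL
17.73 BRL × 0.155 = 2.74815 EUR
2.74815 EUR × 37.3 = 102.505995 THB
Net change: 102.505995 − 100 = 2.505995 THB

2.5060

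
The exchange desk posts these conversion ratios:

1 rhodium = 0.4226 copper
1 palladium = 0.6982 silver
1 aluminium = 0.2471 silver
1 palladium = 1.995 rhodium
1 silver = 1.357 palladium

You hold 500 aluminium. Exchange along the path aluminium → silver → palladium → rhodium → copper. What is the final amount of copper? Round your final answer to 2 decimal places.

500 aluminium × 0.2471 = 123.55 silver
123.55 silver × 1.357 = 167.65735 palladium
167.65735 palladium × 1.995 = 334.47641325 rhodium
334.47641325 rhodium × 0.4226 = 141.34973223945 copper

141.35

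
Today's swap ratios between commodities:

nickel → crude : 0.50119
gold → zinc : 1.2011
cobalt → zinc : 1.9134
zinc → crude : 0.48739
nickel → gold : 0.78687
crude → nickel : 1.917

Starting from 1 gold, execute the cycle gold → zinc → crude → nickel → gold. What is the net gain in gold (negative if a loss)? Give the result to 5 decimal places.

1 gold × 1.2011 = 1.2011 zinc
1.2011 zinc × 0.48739 = 0.585404129 crude
0.585404129 crude × 1.917 = 1.122219715293 nickel
1.122219715293 nickel × 0.78687 = 0.88304102737260291 gold
Net change: 0.88304102737260291 − 1 = -0.11695897262739709 gold

-0.11696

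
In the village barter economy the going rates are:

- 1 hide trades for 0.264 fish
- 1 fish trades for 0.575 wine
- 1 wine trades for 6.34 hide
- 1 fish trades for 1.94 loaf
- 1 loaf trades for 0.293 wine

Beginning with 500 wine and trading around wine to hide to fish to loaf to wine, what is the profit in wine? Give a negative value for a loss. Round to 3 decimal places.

-24.301

500 wine × 6.34 = 3170 hide
3170 hide × 0.264 = 836.88 fish
836.88 fish × 1.94 = 1623.5472 loaf
1623.5472 loaf × 0.293 = 475.6993296 wine
Net change: 475.6993296 − 500 = -24.3006704 wine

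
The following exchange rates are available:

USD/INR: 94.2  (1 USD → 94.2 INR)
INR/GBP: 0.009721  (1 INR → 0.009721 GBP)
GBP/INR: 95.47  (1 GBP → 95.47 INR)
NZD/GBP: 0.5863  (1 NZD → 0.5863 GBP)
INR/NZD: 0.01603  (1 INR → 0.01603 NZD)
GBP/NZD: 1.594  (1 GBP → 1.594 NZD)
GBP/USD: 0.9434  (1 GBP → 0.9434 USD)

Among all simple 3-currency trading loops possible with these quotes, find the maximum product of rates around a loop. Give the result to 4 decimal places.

INR→NZD→GBP→INR: 0.01603 × 0.5863 × 95.47 = 0.89726
INR→GBP→USD→INR: 0.009721 × 0.9434 × 94.2 = 0.86389
Maximum is INR→NZD→GBP→INR at 0.8973; no arbitrage — every cycle loses value.

0.8973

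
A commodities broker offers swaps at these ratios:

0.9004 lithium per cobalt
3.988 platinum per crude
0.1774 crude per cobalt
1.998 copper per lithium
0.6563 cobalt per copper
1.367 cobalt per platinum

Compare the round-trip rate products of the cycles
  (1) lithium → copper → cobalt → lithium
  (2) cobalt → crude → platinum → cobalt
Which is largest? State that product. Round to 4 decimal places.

(1) 1.998 × 0.6563 × 0.9004 = 1.18068
(2) 0.1774 × 3.988 × 1.367 = 0.96711
Highest is cycle (1) at 1.1807 (>1, arbitrage).

1.1807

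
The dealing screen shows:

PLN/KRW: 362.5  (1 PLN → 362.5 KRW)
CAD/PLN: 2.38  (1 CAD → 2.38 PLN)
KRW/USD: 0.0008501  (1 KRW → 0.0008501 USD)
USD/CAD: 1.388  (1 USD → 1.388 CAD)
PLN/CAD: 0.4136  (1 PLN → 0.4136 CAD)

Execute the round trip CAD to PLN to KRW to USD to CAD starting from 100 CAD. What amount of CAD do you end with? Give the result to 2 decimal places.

101.80

100 CAD × 2.38 = 238 PLN
238 PLN × 362.5 = 86275 KRW
86275 KRW × 0.0008501 = 73.3423775 USD
73.3423775 USD × 1.388 = 101.79921997 CAD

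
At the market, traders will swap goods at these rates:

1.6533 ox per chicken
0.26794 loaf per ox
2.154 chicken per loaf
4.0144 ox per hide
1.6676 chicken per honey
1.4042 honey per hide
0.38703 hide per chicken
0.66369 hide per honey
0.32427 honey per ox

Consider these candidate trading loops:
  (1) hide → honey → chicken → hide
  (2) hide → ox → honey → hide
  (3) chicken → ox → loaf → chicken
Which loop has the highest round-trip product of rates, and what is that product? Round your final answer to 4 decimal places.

(1) 1.4042 × 1.6676 × 0.38703 = 0.90629
(2) 4.0144 × 0.32427 × 0.66369 = 0.86396
(3) 1.6533 × 0.26794 × 2.154 = 0.95419
Highest is cycle (3) at 0.9542 (≤1, no arbitrage).

0.9542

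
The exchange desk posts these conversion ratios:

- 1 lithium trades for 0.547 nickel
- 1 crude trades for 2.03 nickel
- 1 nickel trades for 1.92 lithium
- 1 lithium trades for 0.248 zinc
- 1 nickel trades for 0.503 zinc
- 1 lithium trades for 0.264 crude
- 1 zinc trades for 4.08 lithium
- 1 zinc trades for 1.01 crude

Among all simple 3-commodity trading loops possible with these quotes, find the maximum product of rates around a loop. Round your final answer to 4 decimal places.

zinc→lithium→nickel→zinc: 4.08 × 0.547 × 0.503 = 1.12258
crude→nickel→zinc→crude: 2.03 × 0.503 × 1.01 = 1.03130
crude→nickel→lithium→crude: 2.03 × 1.92 × 0.264 = 1.02897
Maximum is zinc→lithium→nickel→zinc at 1.1226; arbitrage exists.

1.1226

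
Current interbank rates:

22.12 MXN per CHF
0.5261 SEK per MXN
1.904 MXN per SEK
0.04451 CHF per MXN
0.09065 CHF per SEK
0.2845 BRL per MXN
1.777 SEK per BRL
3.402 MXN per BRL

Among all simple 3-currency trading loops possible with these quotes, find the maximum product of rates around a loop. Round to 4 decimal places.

MXN→SEK→CHF→MXN: 0.5261 × 0.09065 × 22.12 = 1.05492
BRL→SEK→MXN→BRL: 1.777 × 1.904 × 0.2845 = 0.96258
Maximum is MXN→SEK→CHF→MXN at 1.0549; arbitrage exists.

1.0549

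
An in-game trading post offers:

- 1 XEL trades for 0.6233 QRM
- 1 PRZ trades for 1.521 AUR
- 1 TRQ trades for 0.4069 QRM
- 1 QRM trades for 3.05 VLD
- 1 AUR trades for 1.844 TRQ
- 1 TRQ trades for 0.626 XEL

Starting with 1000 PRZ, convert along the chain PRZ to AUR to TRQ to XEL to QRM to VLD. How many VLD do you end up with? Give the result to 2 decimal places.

1000 PRZ × 1.521 = 1521 AUR
1521 AUR × 1.844 = 2804.724 TRQ
2804.724 TRQ × 0.626 = 1755.757224 XEL
1755.757224 XEL × 0.6233 = 1094.3634777192 QRM
1094.3634777192 QRM × 3.05 = 3337.80860704356 VLD

3337.81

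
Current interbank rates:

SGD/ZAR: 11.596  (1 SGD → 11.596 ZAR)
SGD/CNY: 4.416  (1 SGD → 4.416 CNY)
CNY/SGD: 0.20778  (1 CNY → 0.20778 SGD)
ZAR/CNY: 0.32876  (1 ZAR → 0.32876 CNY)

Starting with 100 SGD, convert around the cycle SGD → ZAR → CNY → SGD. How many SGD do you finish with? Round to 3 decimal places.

100 SGD × 11.596 = 1159.6 ZAR
1159.6 ZAR × 0.32876 = 381.230096 CNY
381.230096 CNY × 0.20778 = 79.21198934688 SGD

79.212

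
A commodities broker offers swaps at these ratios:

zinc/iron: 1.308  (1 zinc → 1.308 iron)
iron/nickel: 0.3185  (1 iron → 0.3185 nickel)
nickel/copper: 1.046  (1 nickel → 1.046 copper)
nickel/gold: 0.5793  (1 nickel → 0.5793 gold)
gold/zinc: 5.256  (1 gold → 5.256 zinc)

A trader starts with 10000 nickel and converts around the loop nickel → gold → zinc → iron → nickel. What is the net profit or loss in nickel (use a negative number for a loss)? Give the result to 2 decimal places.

10000 nickel × 0.5793 = 5793 gold
5793 gold × 5.256 = 30448.008 zinc
30448.008 zinc × 1.308 = 39825.994464 iron
39825.994464 iron × 0.3185 = 12684.579236784 nickel
Net change: 12684.579236784 − 10000 = 2684.579236784 nickel

2684.58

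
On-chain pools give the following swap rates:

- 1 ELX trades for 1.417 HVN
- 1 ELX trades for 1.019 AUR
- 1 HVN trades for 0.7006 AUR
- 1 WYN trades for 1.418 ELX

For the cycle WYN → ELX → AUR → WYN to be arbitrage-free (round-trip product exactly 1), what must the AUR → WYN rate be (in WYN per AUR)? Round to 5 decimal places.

0.69207

Known legs of the cycle: 1.418 × 1.019 = 1.444942
For no arbitrage the full-cycle product must be 1, so the missing rate is 1 / 1.444942 ≈ 0.6920693.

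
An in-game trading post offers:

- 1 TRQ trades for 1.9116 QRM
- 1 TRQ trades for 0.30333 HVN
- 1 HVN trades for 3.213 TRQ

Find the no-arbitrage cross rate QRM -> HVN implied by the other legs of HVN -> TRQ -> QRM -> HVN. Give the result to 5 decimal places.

Known legs of the cycle: 3.213 × 1.9116 = 6.1419708
For no arbitrage the full-cycle product must be 1, so the missing rate is 1 / 6.1419708 ≈ 0.1628142.

0.16281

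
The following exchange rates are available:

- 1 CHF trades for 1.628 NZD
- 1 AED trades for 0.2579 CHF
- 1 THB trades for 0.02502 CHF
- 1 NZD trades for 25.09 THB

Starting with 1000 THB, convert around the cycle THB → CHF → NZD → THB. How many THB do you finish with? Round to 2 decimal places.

1000 THB × 0.02502 = 25.02 CHF
25.02 CHF × 1.628 = 40.73256 NZD
40.73256 NZD × 25.09 = 1021.9799304 THB

1021.98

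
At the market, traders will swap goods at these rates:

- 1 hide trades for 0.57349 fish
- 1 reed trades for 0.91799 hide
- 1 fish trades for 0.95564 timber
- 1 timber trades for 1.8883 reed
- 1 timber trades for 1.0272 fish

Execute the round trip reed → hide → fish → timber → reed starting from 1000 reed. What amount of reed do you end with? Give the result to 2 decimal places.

950.01

1000 reed × 0.91799 = 917.99 hide
917.99 hide × 0.57349 = 526.4580851 fish
526.4580851 fish × 0.95564 = 503.104404444964 timber
503.104404444964 timber × 1.8883 = 950.0120469134255212 reed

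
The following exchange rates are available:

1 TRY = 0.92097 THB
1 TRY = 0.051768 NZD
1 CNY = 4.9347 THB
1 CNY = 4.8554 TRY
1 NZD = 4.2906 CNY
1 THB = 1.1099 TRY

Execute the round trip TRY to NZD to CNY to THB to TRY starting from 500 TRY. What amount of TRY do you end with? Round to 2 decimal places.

608.27

500 TRY × 0.051768 = 25.884 NZD
25.884 NZD × 4.2906 = 111.0578904 CNY
111.0578904 CNY × 4.9347 = 548.03737175688 THB
548.03737175688 THB × 1.1099 = 608.266678912961112 TRY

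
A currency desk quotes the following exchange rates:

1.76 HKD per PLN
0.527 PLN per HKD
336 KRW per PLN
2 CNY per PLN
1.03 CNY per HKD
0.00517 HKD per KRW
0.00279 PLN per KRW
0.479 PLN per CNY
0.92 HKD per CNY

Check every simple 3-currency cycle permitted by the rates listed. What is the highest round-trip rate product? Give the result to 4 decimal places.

0.9697

CNY→HKD→PLN→CNY: 0.92 × 0.527 × 2 = 0.96968
KRW→HKD→PLN→KRW: 0.00517 × 0.527 × 336 = 0.91546
CNY→PLN→HKD→CNY: 0.479 × 1.76 × 1.03 = 0.86833
Maximum is CNY→HKD→PLN→CNY at 0.9697; no arbitrage — every cycle loses value.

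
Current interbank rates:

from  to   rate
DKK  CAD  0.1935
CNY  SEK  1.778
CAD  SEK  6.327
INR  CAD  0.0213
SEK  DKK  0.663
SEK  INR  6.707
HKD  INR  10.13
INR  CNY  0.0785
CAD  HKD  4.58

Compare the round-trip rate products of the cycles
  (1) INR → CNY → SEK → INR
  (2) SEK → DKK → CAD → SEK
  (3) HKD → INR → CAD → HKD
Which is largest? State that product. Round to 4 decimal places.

0.9882

(1) 0.0785 × 1.778 × 6.707 = 0.93612
(2) 0.663 × 0.1935 × 6.327 = 0.81169
(3) 10.13 × 0.0213 × 4.58 = 0.98822
Highest is cycle (3) at 0.9882 (≤1, no arbitrage).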